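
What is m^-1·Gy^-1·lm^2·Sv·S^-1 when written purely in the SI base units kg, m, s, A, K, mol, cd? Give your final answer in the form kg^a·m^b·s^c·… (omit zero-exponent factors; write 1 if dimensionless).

kg·m·s⁻³·A⁻²·cd²

Gy = m²·s⁻².
So Gy⁻¹ = m⁻²·s².
lm = cd.
So lm² = cd².
Sv = m²·s⁻².
S = kg⁻¹·m⁻²·s³·A².
So S⁻¹ = kg·m²·s⁻³·A⁻².
Combining: m⁻¹·Gy⁻¹·lm²·Sv·S⁻¹ = m⁻¹ · (m⁻²·s²) · cd² · (m²·s⁻²) · (kg·m²·s⁻³·A⁻²) = kg·m·s⁻³·A⁻²·cd².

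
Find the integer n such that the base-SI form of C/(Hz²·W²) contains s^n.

9

Hz = s⁻¹.
So Hz⁻² = s².
C = s·A.
W = kg·m²·s⁻³.
So W⁻² = kg⁻²·m⁻⁴·s⁶.
Combining: Hz⁻²·C·W⁻² = s² · (s·A) · (kg⁻²·m⁻⁴·s⁶) = kg⁻²·m⁻⁴·s⁹·A.
The exponent of s is 9.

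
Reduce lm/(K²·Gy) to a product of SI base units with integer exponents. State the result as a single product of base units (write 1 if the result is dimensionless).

lm = cd·sr = cd (luminous flux; sr is dimensionless).
Gy = J/kg (absorbed dose = energy per mass),
    = m²·s⁻².
So Gy⁻¹ = m⁻²·s².
Combining: K⁻²·lm·Gy⁻¹ = K⁻² · cd · (m⁻²·s²) = m⁻²·s²·K⁻²·cd.

m⁻²·s²·K⁻²·cd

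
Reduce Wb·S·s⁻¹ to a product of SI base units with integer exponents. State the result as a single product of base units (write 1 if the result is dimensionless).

Wb = V·s (flux: a volt is a weber per second),
    = kg·m²·s⁻²·A⁻¹.
S = 1/Ω (conductance is reciprocal resistance),
    = kg⁻¹·m⁻²·s³·A².
Combining: Wb·S·s⁻¹ = (kg·m²·s⁻²·A⁻¹) · (kg⁻¹·m⁻²·s³·A²) · s⁻¹ = A.

A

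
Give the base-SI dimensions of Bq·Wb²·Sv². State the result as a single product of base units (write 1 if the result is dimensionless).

kg²·m⁸·s⁻⁹·A⁻²

Bq = 1/s = s⁻¹ (activity is decays per second).
Wb = V·s (flux: a volt is a weber per second),
    = kg·m²·s⁻²·A⁻¹.
So Wb² = kg²·m⁴·s⁻⁴·A⁻².
Sv = J/kg (equivalent dose = energy per mass),
    = m²·s⁻².
So Sv² = m⁴·s⁻⁴.
Combining: Bq·Wb²·Sv² = s⁻¹ · (kg²·m⁴·s⁻⁴·A⁻²) · (m⁴·s⁻⁴) = kg²·m⁸·s⁻⁹·A⁻².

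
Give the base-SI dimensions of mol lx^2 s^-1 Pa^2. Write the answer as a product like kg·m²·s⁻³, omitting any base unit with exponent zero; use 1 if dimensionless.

kg²·m⁻⁶·s⁻⁵·mol·cd²

lx = m⁻²·cd.
So lx² = m⁻⁴·cd².
Pa = kg·m⁻¹·s⁻².
So Pa² = kg²·m⁻²·s⁻⁴.
Combining: mol·lx²·s⁻¹·Pa² = mol · (m⁻⁴·cd²) · s⁻¹ · (kg²·m⁻²·s⁻⁴) = kg²·m⁻⁶·s⁻⁵·mol·cd².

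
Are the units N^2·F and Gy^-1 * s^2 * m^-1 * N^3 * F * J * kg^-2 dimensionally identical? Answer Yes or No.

Left side:
  N = kg·m/s² = kg·m·s⁻² (force = mass × acceleration).
  So N² = kg²·m²·s⁻⁴.
  F = C/V (capacitance = charge per voltage),
      = A·s/(kg·m²·s⁻³·A⁻¹) (substituting C and V),
      = kg⁻¹·m⁻²·s⁴·A².
  Combining: N²·F = (kg²·m²·s⁻⁴) · (kg⁻¹·m⁻²·s⁴·A²) = kg·A².
Right side:
  Gy = J/kg (absorbed dose = energy per mass),
      = m²·s⁻².
  So Gy⁻¹ = m⁻²·s².
  N = kg·m/s² = kg·m·s⁻² (force = mass × acceleration).
  So N³ = kg³·m³·s⁻⁶.
  F = C/V (capacitance = charge per voltage),
      = A·s/(kg·m²·s⁻³·A⁻¹) (substituting C and V),
      = kg⁻¹·m⁻²·s⁴·A².
  J = N·m (work = force × distance),
      = kg·m²·s⁻².
  Combining: Gy⁻¹·s²·m⁻¹·N³·F·J·kg⁻² = (m⁻²·s²) · s² · m⁻¹ · (kg³·m³·s⁻⁶) · (kg⁻¹·m⁻²·s⁴·A²) · (kg·m²·s⁻²) · kg⁻² = kg·A².
Both reduce to kg·A².

Yes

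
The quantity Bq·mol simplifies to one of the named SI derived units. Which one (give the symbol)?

kat

Bq = s⁻¹.
Combining: Bq·mol = s⁻¹ · mol = s⁻¹·mol.
s⁻¹·mol is the base-SI form of the katal.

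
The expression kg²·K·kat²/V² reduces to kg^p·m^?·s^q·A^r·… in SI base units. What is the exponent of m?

kat = mol/s = s⁻¹·mol (catalytic activity).
So kat² = s⁻²·mol².
V = W/A (potential = power per current),
    = kg·m²·s⁻³·A⁻¹.
So V⁻² = kg⁻²·m⁻⁴·s⁶·A².
Combining: kg²·K·kat²·V⁻² = kg² · K · (s⁻²·mol²) · (kg⁻²·m⁻⁴·s⁶·A²) = m⁻⁴·s⁴·A²·K·mol².
The exponent of m is -4.

-4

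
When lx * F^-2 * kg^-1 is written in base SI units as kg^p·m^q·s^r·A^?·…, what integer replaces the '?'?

-4

lx = m⁻²·cd.
F = kg⁻¹·m⁻²·s⁴·A².
So F⁻² = kg²·m⁴·s⁻⁸·A⁻⁴.
Combining: lx·F⁻²·kg⁻¹ = (m⁻²·cd) · (kg²·m⁴·s⁻⁸·A⁻⁴) · kg⁻¹ = kg·m²·s⁻⁸·A⁻⁴·cd.
The exponent of A is -4.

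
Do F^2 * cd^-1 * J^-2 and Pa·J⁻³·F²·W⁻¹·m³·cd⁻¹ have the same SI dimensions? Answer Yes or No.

No

Left side:
  F = kg⁻¹·m⁻²·s⁴·A².
  So F² = kg⁻²·m⁻⁴·s⁸·A⁴.
  J = kg·m²·s⁻².
  So J⁻² = kg⁻²·m⁻⁴·s⁴.
  Combining: F²·cd⁻¹·J⁻² = (kg⁻²·m⁻⁴·s⁸·A⁴) · cd⁻¹ · (kg⁻²·m⁻⁴·s⁴) = kg⁻⁴·m⁻⁸·s¹²·A⁴·cd⁻¹.
Right side:
  Pa = kg·m⁻¹·s⁻².
  J = kg·m²·s⁻².
  So J⁻³ = kg⁻³·m⁻⁶·s⁶.
  F = kg⁻¹·m⁻²·s⁴·A².
  So F² = kg⁻²·m⁻⁴·s⁸·A⁴.
  W = kg·m²·s⁻³.
  So W⁻¹ = kg⁻¹·m⁻²·s³.
  Combining: Pa·J⁻³·F²·W⁻¹·m³·cd⁻¹ = (kg·m⁻¹·s⁻²) · (kg⁻³·m⁻⁶·s⁶) · (kg⁻²·m⁻⁴·s⁸·A⁴) · (kg⁻¹·m⁻²·s³) · m³ · cd⁻¹ = kg⁻⁵·m⁻¹⁰·s¹⁵·A⁴·cd⁻¹.
Left is kg⁻⁴·m⁻⁸·s¹²·A⁴·cd⁻¹; right is kg⁻⁵·m⁻¹⁰·s¹⁵·A⁴·cd⁻¹ — different.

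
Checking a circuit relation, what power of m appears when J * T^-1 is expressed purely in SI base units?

J = kg·m²·s⁻².
T = kg·s⁻²·A⁻¹.
So T⁻¹ = kg⁻¹·s²·A.
Combining: J·T⁻¹ = (kg·m²·s⁻²) · (kg⁻¹·s²·A) = m²·A.
The exponent of m is 2.

2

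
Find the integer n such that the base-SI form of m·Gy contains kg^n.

Gy = m²·s⁻².
Combining: m·Gy = m · (m²·s⁻²) = m³·s⁻².
The exponent of kg is 0.

0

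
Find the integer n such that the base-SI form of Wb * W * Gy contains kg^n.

Wb = kg·m²·s⁻²·A⁻¹.
W = kg·m²·s⁻³.
Gy = m²·s⁻².
Combining: Wb·W·Gy = (kg·m²·s⁻²·A⁻¹) · (kg·m²·s⁻³) · (m²·s⁻²) = kg²·m⁶·s⁻⁷·A⁻¹.
The exponent of kg is 2.

2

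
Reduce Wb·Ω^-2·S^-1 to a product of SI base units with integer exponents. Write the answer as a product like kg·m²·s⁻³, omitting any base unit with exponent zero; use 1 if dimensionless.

Wb = kg·m²·s⁻²·A⁻¹.
Ω = kg·m²·s⁻³·A⁻².
So Ω⁻² = kg⁻²·m⁻⁴·s⁶·A⁴.
S = kg⁻¹·m⁻²·s³·A².
So S⁻¹ = kg·m²·s⁻³·A⁻².
Combining: Wb·Ω⁻²·S⁻¹ = (kg·m²·s⁻²·A⁻¹) · (kg⁻²·m⁻⁴·s⁶·A⁴) · (kg·m²·s⁻³·A⁻²) = s·A.

s·A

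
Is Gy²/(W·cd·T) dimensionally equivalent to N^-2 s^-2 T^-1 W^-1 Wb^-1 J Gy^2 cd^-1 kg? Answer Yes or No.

Left side:
  W = J/s (power = energy per time),
      = kg·m²·s⁻³.
  So W⁻¹ = kg⁻¹·m⁻²·s³.
  Gy = J/kg (absorbed dose = energy per mass),
      = m²·s⁻².
  So Gy² = m⁴·s⁻⁴.
  T = Wb/m² (flux density = flux per area),
      = kg·s⁻²·A⁻¹.
  So T⁻¹ = kg⁻¹·s²·A.
  Combining: W⁻¹·Gy²·cd⁻¹·T⁻¹ = (kg⁻¹·m⁻²·s³) · (m⁴·s⁻⁴) · cd⁻¹ · (kg⁻¹·s²·A) = kg⁻²·m²·s·A·cd⁻¹.
Right side:
  N = kg·m·s⁻².
  So N⁻² = kg⁻²·m⁻²·s⁴.
  T = kg·s⁻²·A⁻¹.
  So T⁻¹ = kg⁻¹·s²·A.
  W = kg·m²·s⁻³.
  So W⁻¹ = kg⁻¹·m⁻²·s³.
  Wb = kg·m²·s⁻²·A⁻¹.
  So Wb⁻¹ = kg⁻¹·m⁻²·s²·A.
  J = kg·m²·s⁻².
  Gy = m²·s⁻².
  So Gy² = m⁴·s⁻⁴.
  Combining: N⁻²·s⁻²·T⁻¹·W⁻¹·Wb⁻¹·J·Gy²·cd⁻¹·kg = (kg⁻²·m⁻²·s⁴) · s⁻² · (kg⁻¹·s²·A) · (kg⁻¹·m⁻²·s³) · (kg⁻¹·m⁻²·s²·A) · (kg·m²·s⁻²) · (m⁴·s⁻⁴) · cd⁻¹ · kg = kg⁻³·s³·A²·cd⁻¹.
Left is kg⁻²·m²·s·A·cd⁻¹; right is kg⁻³·s³·A²·cd⁻¹ — different.

No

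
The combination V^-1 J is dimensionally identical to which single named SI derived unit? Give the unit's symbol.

C

V = W/A (potential = power per current),
    = kg·m²·s⁻³·A⁻¹.
So V⁻¹ = kg⁻¹·m⁻²·s³·A.
J = N·m (work = force × distance),
    = kg·m²·s⁻².
Combining: V⁻¹·J = (kg⁻¹·m⁻²·s³·A) · (kg·m²·s⁻²) = s·A.
s·A is the base-SI form of the coulomb.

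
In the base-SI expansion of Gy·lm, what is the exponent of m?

Gy = J/kg (absorbed dose = energy per mass),
    = m²·s⁻².
lm = cd·sr = cd (luminous flux; sr is dimensionless).
Combining: Gy·lm = (m²·s⁻²) · cd = m²·s⁻²·cd.
The exponent of m is 2.

2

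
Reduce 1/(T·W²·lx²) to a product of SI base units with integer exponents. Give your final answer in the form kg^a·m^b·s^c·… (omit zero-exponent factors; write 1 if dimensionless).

T = Wb/m² (flux density = flux per area),
    = kg·s⁻²·A⁻¹.
So T⁻¹ = kg⁻¹·s²·A.
W = J/s (power = energy per time),
    = kg·m²·s⁻³.
So W⁻² = kg⁻²·m⁻⁴·s⁶.
lx = lm/m² (illuminance = luminous flux per area),
    = m⁻²·cd.
So lx⁻² = m⁴·cd⁻².
Combining: T⁻¹·W⁻²·lx⁻² = (kg⁻¹·s²·A) · (kg⁻²·m⁻⁴·s⁶) · (m⁴·cd⁻²) = kg⁻³·s⁸·A·cd⁻².

kg⁻³·s⁸·A·cd⁻²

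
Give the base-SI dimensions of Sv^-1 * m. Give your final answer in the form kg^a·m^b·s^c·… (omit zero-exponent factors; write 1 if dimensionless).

m⁻¹·s²

Sv = J/kg (equivalent dose = energy per mass),
    = m²·s⁻².
So Sv⁻¹ = m⁻²·s².
Combining: Sv⁻¹·m = (m⁻²·s²) · m = m⁻¹·s².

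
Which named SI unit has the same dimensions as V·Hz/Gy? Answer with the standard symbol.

Gy = m²·s⁻².
So Gy⁻¹ = m⁻²·s².
V = kg·m²·s⁻³·A⁻¹.
Hz = s⁻¹.
Combining: Gy⁻¹·V·Hz = (m⁻²·s²) · (kg·m²·s⁻³·A⁻¹) · s⁻¹ = kg·s⁻²·A⁻¹.
kg·s⁻²·A⁻¹ is the base-SI form of the tesla.

T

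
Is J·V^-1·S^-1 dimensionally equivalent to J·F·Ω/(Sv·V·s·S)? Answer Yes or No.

Left side:
  J = N·m (work = force × distance),
      = kg·m²·s⁻².
  V = W/A (potential = power per current),
      = kg·m²·s⁻³·A⁻¹.
  So V⁻¹ = kg⁻¹·m⁻²·s³·A.
  S = 1/Ω (conductance is reciprocal resistance),
      = kg⁻¹·m⁻²·s³·A².
  So S⁻¹ = kg·m²·s⁻³·A⁻².
  Combining: J·V⁻¹·S⁻¹ = (kg·m²·s⁻²) · (kg⁻¹·m⁻²·s³·A) · (kg·m²·s⁻³·A⁻²) = kg·m²·s⁻²·A⁻¹.
Right side:
  Sv = J/kg (equivalent dose = energy per mass),
      = m²·s⁻².
  So Sv⁻¹ = m⁻²·s².
  J = N·m (work = force × distance),
      = kg·m²·s⁻².
  V = W/A (potential = power per current),
      = kg·m²·s⁻³·A⁻¹.
  So V⁻¹ = kg⁻¹·m⁻²·s³·A.
  F = C/V (capacitance = charge per voltage),
      = A·s/(kg·m²·s⁻³·A⁻¹) (substituting C and V),
      = kg⁻¹·m⁻²·s⁴·A².
  S = 1/Ω (conductance is reciprocal resistance),
      = kg⁻¹·m⁻²·s³·A².
  So S⁻¹ = kg·m²·s⁻³·A⁻².
  Ω = V/A (resistance = voltage per current),
      = kg·m²·s⁻³·A⁻².
  Combining: Sv⁻¹·J·V⁻¹·s⁻¹·F·S⁻¹·Ω = (m⁻²·s²) · (kg·m²·s⁻²) · (kg⁻¹·m⁻²·s³·A) · s⁻¹ · (kg⁻¹·m⁻²·s⁴·A²) · (kg·m²·s⁻³·A⁻²) · (kg·m²·s⁻³·A⁻²) = kg·A⁻¹.
Left is kg·m²·s⁻²·A⁻¹; right is kg·A⁻¹ — different.

No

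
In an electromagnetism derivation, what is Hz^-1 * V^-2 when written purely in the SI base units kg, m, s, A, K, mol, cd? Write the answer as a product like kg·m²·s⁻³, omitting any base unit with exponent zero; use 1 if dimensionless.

kg⁻²·m⁻⁴·s⁷·A²

Hz = 1/s = s⁻¹ (frequency is cycles per second).
So Hz⁻¹ = s.
V = W/A (potential = power per current),
    = kg·m²·s⁻³·A⁻¹.
So V⁻² = kg⁻²·m⁻⁴·s⁶·A².
Combining: Hz⁻¹·V⁻² = s · (kg⁻²·m⁻⁴·s⁶·A²) = kg⁻²·m⁻⁴·s⁷·A².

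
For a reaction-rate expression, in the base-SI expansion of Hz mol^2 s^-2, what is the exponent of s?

-3

Hz = 1/s = s⁻¹ (frequency is cycles per second).
Combining: Hz·mol²·s⁻² = s⁻¹ · mol² · s⁻² = s⁻³·mol².
The exponent of s is -3.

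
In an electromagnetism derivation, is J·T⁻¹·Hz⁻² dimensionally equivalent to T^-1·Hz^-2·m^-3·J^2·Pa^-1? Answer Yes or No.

Yes

Left side:
  J = N·m (work = force × distance),
      = kg·m²·s⁻².
  T = Wb/m² (flux density = flux per area),
      = kg·s⁻²·A⁻¹.
  So T⁻¹ = kg⁻¹·s²·A.
  Hz = 1/s = s⁻¹ (frequency is cycles per second).
  So Hz⁻² = s².
  Combining: J·T⁻¹·Hz⁻² = (kg·m²·s⁻²) · (kg⁻¹·s²·A) · s² = m²·s²·A.
Right side:
  T = Wb/m² (flux density = flux per area),
      = kg·s⁻²·A⁻¹.
  So T⁻¹ = kg⁻¹·s²·A.
  Hz = 1/s = s⁻¹ (frequency is cycles per second).
  So Hz⁻² = s².
  J = N·m (work = force × distance),
      = kg·m²·s⁻².
  So J² = kg²·m⁴·s⁻⁴.
  Pa = N/m² (pressure = force per area),
      = kg·m⁻¹·s⁻².
  So Pa⁻¹ = kg⁻¹·m·s².
  Combining: T⁻¹·Hz⁻²·m⁻³·J²·Pa⁻¹ = (kg⁻¹·s²·A) · s² · m⁻³ · (kg²·m⁴·s⁻⁴) · (kg⁻¹·m·s²) = m²·s²·A.
Both reduce to m²·s²·A.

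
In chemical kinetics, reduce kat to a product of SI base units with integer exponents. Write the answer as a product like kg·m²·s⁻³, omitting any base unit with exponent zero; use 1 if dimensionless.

s⁻¹·mol

kat = mol/s = s⁻¹·mol (catalytic activity).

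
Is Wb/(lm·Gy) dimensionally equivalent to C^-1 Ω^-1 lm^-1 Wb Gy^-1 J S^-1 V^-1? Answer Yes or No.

Yes

Left side:
  lm = cd·sr = cd (luminous flux; sr is dimensionless).
  So lm⁻¹ = cd⁻¹.
  Wb = V·s (flux: a volt is a weber per second),
      = kg·m²·s⁻²·A⁻¹.
  Gy = J/kg (absorbed dose = energy per mass),
      = m²·s⁻².
  So Gy⁻¹ = m⁻²·s².
  Combining: lm⁻¹·Wb·Gy⁻¹ = cd⁻¹ · (kg·m²·s⁻²·A⁻¹) · (m⁻²·s²) = kg·A⁻¹·cd⁻¹.
Right side:
  C = s·A.
  So C⁻¹ = s⁻¹·A⁻¹.
  Ω = kg·m²·s⁻³·A⁻².
  So Ω⁻¹ = kg⁻¹·m⁻²·s³·A².
  lm = cd.
  So lm⁻¹ = cd⁻¹.
  Wb = kg·m²·s⁻²·A⁻¹.
  Gy = m²·s⁻².
  So Gy⁻¹ = m⁻²·s².
  J = kg·m²·s⁻².
  S = kg⁻¹·m⁻²·s³·A².
  So S⁻¹ = kg·m²·s⁻³·A⁻².
  V = kg·m²·s⁻³·A⁻¹.
  So V⁻¹ = kg⁻¹·m⁻²·s³·A.
  Combining: C⁻¹·Ω⁻¹·lm⁻¹·Wb·Gy⁻¹·J·S⁻¹·V⁻¹ = (s⁻¹·A⁻¹) · (kg⁻¹·m⁻²·s³·A²) · cd⁻¹ · (kg·m²·s⁻²·A⁻¹) · (m⁻²·s²) · (kg·m²·s⁻²) · (kg·m²·s⁻³·A⁻²) · (kg⁻¹·m⁻²·s³·A) = kg·A⁻¹·cd⁻¹.
Both reduce to kg·A⁻¹·cd⁻¹.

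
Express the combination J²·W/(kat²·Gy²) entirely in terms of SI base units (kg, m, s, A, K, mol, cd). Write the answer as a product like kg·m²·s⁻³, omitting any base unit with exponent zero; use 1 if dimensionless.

kg³·m²·s⁻¹·mol⁻²

kat = mol/s = s⁻¹·mol (catalytic activity).
So kat⁻² = s²·mol⁻².
Gy = J/kg (absorbed dose = energy per mass),
    = m²·s⁻².
So Gy⁻² = m⁻⁴·s⁴.
J = N·m (work = force × distance),
    = kg·m²·s⁻².
So J² = kg²·m⁴·s⁻⁴.
W = J/s (power = energy per time),
    = kg·m²·s⁻³.
Combining: kat⁻²·Gy⁻²·J²·W = (s²·mol⁻²) · (m⁻⁴·s⁴) · (kg²·m⁴·s⁻⁴) · (kg·m²·s⁻³) = kg³·m²·s⁻¹·mol⁻².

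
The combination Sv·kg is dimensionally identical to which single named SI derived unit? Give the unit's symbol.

Sv = m²·s⁻².
Combining: Sv·kg = (m²·s⁻²) · kg = kg·m²·s⁻².
kg·m²·s⁻² is the base-SI form of the joule.

J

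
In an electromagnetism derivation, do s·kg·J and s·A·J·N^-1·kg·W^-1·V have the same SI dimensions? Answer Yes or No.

Left side:
  J = N·m (work = force × distance),
      = kg·m²·s⁻².
  Combining: s·kg·J = s · kg · (kg·m²·s⁻²) = kg²·m²·s⁻¹.
Right side:
  J = N·m (work = force × distance),
      = kg·m²·s⁻².
  N = kg·m/s² = kg·m·s⁻² (force = mass × acceleration).
  So N⁻¹ = kg⁻¹·m⁻¹·s².
  W = J/s (power = energy per time),
      = kg·m²·s⁻³.
  So W⁻¹ = kg⁻¹·m⁻²·s³.
  V = W/A (potential = power per current),
      = kg·m²·s⁻³·A⁻¹.
  Combining: s·A·J·N⁻¹·kg·W⁻¹·V = s · A · (kg·m²·s⁻²) · (kg⁻¹·m⁻¹·s²) · kg · (kg⁻¹·m⁻²·s³) · (kg·m²·s⁻³·A⁻¹) = kg·m·s.
Left is kg²·m²·s⁻¹; right is kg·m·s — different.

No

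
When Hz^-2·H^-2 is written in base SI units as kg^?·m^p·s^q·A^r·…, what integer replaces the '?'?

-2

Hz = 1/s = s⁻¹ (frequency is cycles per second).
So Hz⁻² = s².
H = Wb/A (inductance = flux per current),
    = kg·m²·s⁻²·A⁻².
So H⁻² = kg⁻²·m⁻⁴·s⁴·A⁴.
Combining: Hz⁻²·H⁻² = s² · (kg⁻²·m⁻⁴·s⁴·A⁴) = kg⁻²·m⁻⁴·s⁶·A⁴.
The exponent of kg is -2.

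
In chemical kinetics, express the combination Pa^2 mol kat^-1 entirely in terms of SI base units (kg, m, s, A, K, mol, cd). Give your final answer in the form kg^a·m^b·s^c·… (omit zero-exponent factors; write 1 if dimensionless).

Pa = N/m² (pressure = force per area),
    = kg·m⁻¹·s⁻².
So Pa² = kg²·m⁻²·s⁻⁴.
kat = mol/s = s⁻¹·mol (catalytic activity).
So kat⁻¹ = s·mol⁻¹.
Combining: Pa²·mol·kat⁻¹ = (kg²·m⁻²·s⁻⁴) · mol · (s·mol⁻¹) = kg²·m⁻²·s⁻³.

kg²·m⁻²·s⁻³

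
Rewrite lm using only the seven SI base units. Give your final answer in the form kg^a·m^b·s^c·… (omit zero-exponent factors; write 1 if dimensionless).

lm = cd·sr = cd (luminous flux; sr is dimensionless).

cd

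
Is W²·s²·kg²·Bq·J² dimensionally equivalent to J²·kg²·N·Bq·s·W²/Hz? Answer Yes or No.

No

Left side:
  W = J/s (power = energy per time),
      = kg·m²·s⁻³.
  So W² = kg²·m⁴·s⁻⁶.
  Bq = 1/s = s⁻¹ (activity is decays per second).
  J = N·m (work = force × distance),
      = kg·m²·s⁻².
  So J² = kg²·m⁴·s⁻⁴.
  Combining: W²·s²·kg²·Bq·J² = (kg²·m⁴·s⁻⁶) · s² · kg² · s⁻¹ · (kg²·m⁴·s⁻⁴) = kg⁶·m⁸·s⁻⁹.
Right side:
  J = kg·m²·s⁻².
  So J² = kg²·m⁴·s⁻⁴.
  Hz = s⁻¹.
  So Hz⁻¹ = s.
  N = kg·m·s⁻².
  Bq = s⁻¹.
  W = kg·m²·s⁻³.
  So W² = kg²·m⁴·s⁻⁶.
  Combining: J²·kg²·Hz⁻¹·N·Bq·s·W² = (kg²·m⁴·s⁻⁴) · kg² · s · (kg·m·s⁻²) · s⁻¹ · s · (kg²·m⁴·s⁻⁶) = kg⁷·m⁹·s⁻¹¹.
Left is kg⁶·m⁸·s⁻⁹; right is kg⁷·m⁹·s⁻¹¹ — different.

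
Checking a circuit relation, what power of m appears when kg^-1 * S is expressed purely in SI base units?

-2

S = kg⁻¹·m⁻²·s³·A².
Combining: kg⁻¹·S = kg⁻¹ · (kg⁻¹·m⁻²·s³·A²) = kg⁻²·m⁻²·s³·A².
The exponent of m is -2.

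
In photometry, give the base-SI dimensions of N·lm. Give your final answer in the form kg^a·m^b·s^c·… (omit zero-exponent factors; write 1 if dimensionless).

N = kg·m·s⁻².
lm = cd.
Combining: N·lm = (kg·m·s⁻²) · cd = kg·m·s⁻²·cd.

kg·m·s⁻²·cd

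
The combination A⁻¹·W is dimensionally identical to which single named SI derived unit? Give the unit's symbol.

W = J/s (power = energy per time),
    = kg·m²·s⁻³.
Combining: A⁻¹·W = A⁻¹ · (kg·m²·s⁻³) = kg·m²·s⁻³·A⁻¹.
kg·m²·s⁻³·A⁻¹ is the base-SI form of the volt.

V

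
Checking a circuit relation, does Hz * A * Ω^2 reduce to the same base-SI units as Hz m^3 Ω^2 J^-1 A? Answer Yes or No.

No

Left side:
  Hz = 1/s = s⁻¹ (frequency is cycles per second).
  Ω = V/A (resistance = voltage per current),
      = kg·m²·s⁻³·A⁻².
  So Ω² = kg²·m⁴·s⁻⁶·A⁻⁴.
  Combining: Hz·A·Ω² = s⁻¹ · A · (kg²·m⁴·s⁻⁶·A⁻⁴) = kg²·m⁴·s⁻⁷·A⁻³.
Right side:
  Hz = 1/s = s⁻¹ (frequency is cycles per second).
  Ω = V/A (resistance = voltage per current),
      = kg·m²·s⁻³·A⁻².
  So Ω² = kg²·m⁴·s⁻⁶·A⁻⁴.
  J = N·m (work = force × distance),
      = kg·m²·s⁻².
  So J⁻¹ = kg⁻¹·m⁻²·s².
  Combining: Hz·m³·Ω²·J⁻¹·A = s⁻¹ · m³ · (kg²·m⁴·s⁻⁶·A⁻⁴) · (kg⁻¹·m⁻²·s²) · A = kg·m⁵·s⁻⁵·A⁻³.
Left is kg²·m⁴·s⁻⁷·A⁻³; right is kg·m⁵·s⁻⁵·A⁻³ — different.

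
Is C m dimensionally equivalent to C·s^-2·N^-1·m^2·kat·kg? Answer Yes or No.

No

Left side:
  C = s·A.
  Combining: C·m = (s·A) · m = m·s·A.
Right side:
  C = s·A.
  N = kg·m·s⁻².
  So N⁻¹ = kg⁻¹·m⁻¹·s².
  kat = s⁻¹·mol.
  Combining: C·s⁻²·N⁻¹·m²·kat·kg = (s·A) · s⁻² · (kg⁻¹·m⁻¹·s²) · m² · (s⁻¹·mol) · kg = m·A·mol.
Left is m·s·A; right is m·A·mol — different.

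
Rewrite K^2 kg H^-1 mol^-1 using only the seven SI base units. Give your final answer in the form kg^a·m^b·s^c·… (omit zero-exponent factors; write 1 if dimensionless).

m⁻²·s²·A²·K²·mol⁻¹

H = Wb/A (inductance = flux per current),
    = kg·m²·s⁻²·A⁻².
So H⁻¹ = kg⁻¹·m⁻²·s²·A².
Combining: K²·kg·H⁻¹·mol⁻¹ = K² · kg · (kg⁻¹·m⁻²·s²·A²) · mol⁻¹ = m⁻²·s²·A²·K²·mol⁻¹.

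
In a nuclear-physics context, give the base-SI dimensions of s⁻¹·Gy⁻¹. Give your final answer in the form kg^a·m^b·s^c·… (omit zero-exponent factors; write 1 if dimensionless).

m⁻²·s

Gy = J/kg (absorbed dose = energy per mass),
    = m²·s⁻².
So Gy⁻¹ = m⁻²·s².
Combining: s⁻¹·Gy⁻¹ = s⁻¹ · (m⁻²·s²) = m⁻²·s.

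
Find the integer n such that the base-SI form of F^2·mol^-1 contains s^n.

F = kg⁻¹·m⁻²·s⁴·A².
So F² = kg⁻²·m⁻⁴·s⁸·A⁴.
Combining: F²·mol⁻¹ = (kg⁻²·m⁻⁴·s⁸·A⁴) · mol⁻¹ = kg⁻²·m⁻⁴·s⁸·A⁴·mol⁻¹.
The exponent of s is 8.

8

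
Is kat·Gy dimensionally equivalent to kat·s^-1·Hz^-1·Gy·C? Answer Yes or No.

No

Left side:
  kat = mol/s = s⁻¹·mol (catalytic activity).
  Gy = J/kg (absorbed dose = energy per mass),
      = m²·s⁻².
  Combining: kat·Gy = (s⁻¹·mol) · (m²·s⁻²) = m²·s⁻³·mol.
Right side:
  kat = s⁻¹·mol.
  Hz = s⁻¹.
  So Hz⁻¹ = s.
  Gy = m²·s⁻².
  C = s·A.
  Combining: kat·s⁻¹·Hz⁻¹·Gy·C = (s⁻¹·mol) · s⁻¹ · s · (m²·s⁻²) · (s·A) = m²·s⁻²·A·mol.
Left is m²·s⁻³·mol; right is m²·s⁻²·A·mol — different.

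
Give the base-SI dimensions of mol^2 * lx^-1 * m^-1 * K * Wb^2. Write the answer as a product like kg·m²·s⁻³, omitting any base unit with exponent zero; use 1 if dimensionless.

kg²·m⁵·s⁻⁴·A⁻²·K·mol²·cd⁻¹

lx = lm/m² (illuminance = luminous flux per area),
    = m⁻²·cd.
So lx⁻¹ = m²·cd⁻¹.
Wb = V·s (flux: a volt is a weber per second),
    = kg·m²·s⁻²·A⁻¹.
So Wb² = kg²·m⁴·s⁻⁴·A⁻².
Combining: mol²·lx⁻¹·m⁻¹·K·Wb² = mol² · (m²·cd⁻¹) · m⁻¹ · K · (kg²·m⁴·s⁻⁴·A⁻²) = kg²·m⁵·s⁻⁴·A⁻²·K·mol²·cd⁻¹.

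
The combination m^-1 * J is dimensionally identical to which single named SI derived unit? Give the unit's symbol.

N

J = N·m (work = force × distance),
    = kg·m²·s⁻².
Combining: m⁻¹·J = m⁻¹ · (kg·m²·s⁻²) = kg·m·s⁻².
kg·m·s⁻² is the base-SI form of the newton.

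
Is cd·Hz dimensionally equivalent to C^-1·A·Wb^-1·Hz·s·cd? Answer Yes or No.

No

Left side:
  Hz = 1/s = s⁻¹ (frequency is cycles per second).
  Combining: cd·Hz = cd · s⁻¹ = s⁻¹·cd.
Right side:
  C = s·A.
  So C⁻¹ = s⁻¹·A⁻¹.
  Wb = kg·m²·s⁻²·A⁻¹.
  So Wb⁻¹ = kg⁻¹·m⁻²·s²·A.
  Hz = s⁻¹.
  Combining: C⁻¹·A·Wb⁻¹·Hz·s·cd = (s⁻¹·A⁻¹) · A · (kg⁻¹·m⁻²·s²·A) · s⁻¹ · s · cd = kg⁻¹·m⁻²·s·A·cd.
Left is s⁻¹·cd; right is kg⁻¹·m⁻²·s·A·cd — different.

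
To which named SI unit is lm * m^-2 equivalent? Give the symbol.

lx

lm = cd·sr = cd (luminous flux; sr is dimensionless).
Combining: lm·m⁻² = cd · m⁻² = m⁻²·cd.
m⁻²·cd is the base-SI form of the lux.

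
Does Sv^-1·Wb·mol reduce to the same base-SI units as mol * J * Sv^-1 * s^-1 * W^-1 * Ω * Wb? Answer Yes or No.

No

Left side:
  Sv = J/kg (equivalent dose = energy per mass),
      = m²·s⁻².
  So Sv⁻¹ = m⁻²·s².
  Wb = V·s (flux: a volt is a weber per second),
      = kg·m²·s⁻²·A⁻¹.
  Combining: Sv⁻¹·Wb·mol = (m⁻²·s²) · (kg·m²·s⁻²·A⁻¹) · mol = kg·A⁻¹·mol.
Right side:
  J = N·m (work = force × distance),
      = kg·m²·s⁻².
  Sv = J/kg (equivalent dose = energy per mass),
      = m²·s⁻².
  So Sv⁻¹ = m⁻²·s².
  W = J/s (power = energy per time),
      = kg·m²·s⁻³.
  So W⁻¹ = kg⁻¹·m⁻²·s³.
  Ω = V/A (resistance = voltage per current),
      = kg·m²·s⁻³·A⁻².
  Wb = V·s (flux: a volt is a weber per second),
      = kg·m²·s⁻²·A⁻¹.
  Combining: mol·J·Sv⁻¹·s⁻¹·W⁻¹·Ω·Wb = mol · (kg·m²·s⁻²) · (m⁻²·s²) · s⁻¹ · (kg⁻¹·m⁻²·s³) · (kg·m²·s⁻³·A⁻²) · (kg·m²·s⁻²·A⁻¹) = kg²·m²·s⁻³·A⁻³·mol.
Left is kg·A⁻¹·mol; right is kg²·m²·s⁻³·A⁻³·mol — different.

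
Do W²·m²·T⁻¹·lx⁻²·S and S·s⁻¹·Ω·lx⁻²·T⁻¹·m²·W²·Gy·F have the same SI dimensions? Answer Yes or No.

Left side:
  W = kg·m²·s⁻³.
  So W² = kg²·m⁴·s⁻⁶.
  T = kg·s⁻²·A⁻¹.
  So T⁻¹ = kg⁻¹·s²·A.
  lx = m⁻²·cd.
  So lx⁻² = m⁴·cd⁻².
  S = kg⁻¹·m⁻²·s³·A².
  Combining: W²·m²·T⁻¹·lx⁻²·S = (kg²·m⁴·s⁻⁶) · m² · (kg⁻¹·s²·A) · (m⁴·cd⁻²) · (kg⁻¹·m⁻²·s³·A²) = m⁸·s⁻¹·A³·cd⁻².
Right side:
  S = 1/Ω (conductance is reciprocal resistance),
      = kg⁻¹·m⁻²·s³·A².
  Ω = V/A (resistance = voltage per current),
      = kg·m²·s⁻³·A⁻².
  lx = lm/m² (illuminance = luminous flux per area),
      = m⁻²·cd.
  So lx⁻² = m⁴·cd⁻².
  T = Wb/m² (flux density = flux per area),
      = kg·s⁻²·A⁻¹.
  So T⁻¹ = kg⁻¹·s²·A.
  W = J/s (power = energy per time),
      = kg·m²·s⁻³.
  So W² = kg²·m⁴·s⁻⁶.
  Gy = J/kg (absorbed dose = energy per mass),
      = m²·s⁻².
  F = C/V (capacitance = charge per voltage),
      = A·s/(kg·m²·s⁻³·A⁻¹) (substituting C and V),
      = kg⁻¹·m⁻²·s⁴·A².
  Combining: S·s⁻¹·Ω·lx⁻²·T⁻¹·m²·W²·Gy·F = (kg⁻¹·m⁻²·s³·A²) · s⁻¹ · (kg·m²·s⁻³·A⁻²) · (m⁴·cd⁻²) · (kg⁻¹·s²·A) · m² · (kg²·m⁴·s⁻⁶) · (m²·s⁻²) · (kg⁻¹·m⁻²·s⁴·A²) = m¹⁰·s⁻³·A³·cd⁻².
Left is m⁸·s⁻¹·A³·cd⁻²; right is m¹⁰·s⁻³·A³·cd⁻² — different.

No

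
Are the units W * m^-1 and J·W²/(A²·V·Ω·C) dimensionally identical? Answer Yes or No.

Left side:
  W = kg·m²·s⁻³.
  Combining: W·m⁻¹ = (kg·m²·s⁻³) · m⁻¹ = kg·m·s⁻³.
Right side:
  J = kg·m²·s⁻².
  W = kg·m²·s⁻³.
  So W² = kg²·m⁴·s⁻⁶.
  V = kg·m²·s⁻³·A⁻¹.
  So V⁻¹ = kg⁻¹·m⁻²·s³·A.
  Ω = kg·m²·s⁻³·A⁻².
  So Ω⁻¹ = kg⁻¹·m⁻²·s³·A².
  C = s·A.
  So C⁻¹ = s⁻¹·A⁻¹.
  Combining: J·W²·A⁻²·V⁻¹·Ω⁻¹·C⁻¹ = (kg·m²·s⁻²) · (kg²·m⁴·s⁻⁶) · A⁻² · (kg⁻¹·m⁻²·s³·A) · (kg⁻¹·m⁻²·s³·A²) · (s⁻¹·A⁻¹) = kg·m²·s⁻³.
Left is kg·m·s⁻³; right is kg·m²·s⁻³ — different.

No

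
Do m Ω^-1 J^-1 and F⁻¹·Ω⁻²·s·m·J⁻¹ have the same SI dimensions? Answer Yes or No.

Left side:
  Ω = V/A (resistance = voltage per current),
      = kg·m²·s⁻³·A⁻².
  So Ω⁻¹ = kg⁻¹·m⁻²·s³·A².
  J = N·m (work = force × distance),
      = kg·m²·s⁻².
  So J⁻¹ = kg⁻¹·m⁻²·s².
  Combining: m·Ω⁻¹·J⁻¹ = m · (kg⁻¹·m⁻²·s³·A²) · (kg⁻¹·m⁻²·s²) = kg⁻²·m⁻³·s⁵·A².
Right side:
  F = kg⁻¹·m⁻²·s⁴·A².
  So F⁻¹ = kg·m²·s⁻⁴·A⁻².
  Ω = kg·m²·s⁻³·A⁻².
  So Ω⁻² = kg⁻²·m⁻⁴·s⁶·A⁴.
  J = kg·m²·s⁻².
  So J⁻¹ = kg⁻¹·m⁻²·s².
  Combining: F⁻¹·Ω⁻²·s·m·J⁻¹ = (kg·m²·s⁻⁴·A⁻²) · (kg⁻²·m⁻⁴·s⁶·A⁴) · s · m · (kg⁻¹·m⁻²·s²) = kg⁻²·m⁻³·s⁵·A².
Both reduce to kg⁻²·m⁻³·s⁵·A².

Yes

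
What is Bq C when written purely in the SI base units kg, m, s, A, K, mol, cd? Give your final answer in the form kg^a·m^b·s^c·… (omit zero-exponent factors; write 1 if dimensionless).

A

Bq = s⁻¹.
C = s·A.
Combining: Bq·C = s⁻¹ · (s·A) = A.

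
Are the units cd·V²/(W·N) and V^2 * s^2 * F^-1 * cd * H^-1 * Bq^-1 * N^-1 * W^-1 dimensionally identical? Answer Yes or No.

No

Left side:
  W = kg·m²·s⁻³.
  So W⁻¹ = kg⁻¹·m⁻²·s³.
  N = kg·m·s⁻².
  So N⁻¹ = kg⁻¹·m⁻¹·s².
  V = kg·m²·s⁻³·A⁻¹.
  So V² = kg²·m⁴·s⁻⁶·A⁻².
  Combining: W⁻¹·cd·N⁻¹·V² = (kg⁻¹·m⁻²·s³) · cd · (kg⁻¹·m⁻¹·s²) · (kg²·m⁴·s⁻⁶·A⁻²) = m·s⁻¹·A⁻²·cd.
Right side:
  V = W/A (potential = power per current),
      = kg·m²·s⁻³·A⁻¹.
  So V² = kg²·m⁴·s⁻⁶·A⁻².
  F = C/V (capacitance = charge per voltage),
      = A·s/(kg·m²·s⁻³·A⁻¹) (substituting C and V),
      = kg⁻¹·m⁻²·s⁴·A².
  So F⁻¹ = kg·m²·s⁻⁴·A⁻².
  H = Wb/A (inductance = flux per current),
      = kg·m²·s⁻²·A⁻².
  So H⁻¹ = kg⁻¹·m⁻²·s²·A².
  Bq = 1/s = s⁻¹ (activity is decays per second).
  So Bq⁻¹ = s.
  N = kg·m/s² = kg·m·s⁻² (force = mass × acceleration).
  So N⁻¹ = kg⁻¹·m⁻¹·s².
  W = J/s (power = energy per time),
      = kg·m²·s⁻³.
  So W⁻¹ = kg⁻¹·m⁻²·s³.
  Combining: V²·s²·F⁻¹·cd·H⁻¹·Bq⁻¹·N⁻¹·W⁻¹ = (kg²·m⁴·s⁻⁶·A⁻²) · s² · (kg·m²·s⁻⁴·A⁻²) · cd · (kg⁻¹·m⁻²·s²·A²) · s · (kg⁻¹·m⁻¹·s²) · (kg⁻¹·m⁻²·s³) = m·A⁻²·cd.
Left is m·s⁻¹·A⁻²·cd; right is m·A⁻²·cd — different.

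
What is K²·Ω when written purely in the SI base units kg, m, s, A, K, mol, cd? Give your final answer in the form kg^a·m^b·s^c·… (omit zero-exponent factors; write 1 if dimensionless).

Ω = V/A (resistance = voltage per current),
    = kg·m²·s⁻³·A⁻².
Combining: K²·Ω = K² · (kg·m²·s⁻³·A⁻²) = kg·m²·s⁻³·A⁻²·K².

kg·m²·s⁻³·A⁻²·K²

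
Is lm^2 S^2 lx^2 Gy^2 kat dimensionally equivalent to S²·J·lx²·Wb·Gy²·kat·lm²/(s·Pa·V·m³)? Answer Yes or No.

Yes

Left side:
  lm = cd·sr = cd (luminous flux; sr is dimensionless).
  So lm² = cd².
  S = 1/Ω (conductance is reciprocal resistance),
      = kg⁻¹·m⁻²·s³·A².
  So S² = kg⁻²·m⁻⁴·s⁶·A⁴.
  lx = lm/m² (illuminance = luminous flux per area),
      = m⁻²·cd.
  So lx² = m⁻⁴·cd².
  Gy = J/kg (absorbed dose = energy per mass),
      = m²·s⁻².
  So Gy² = m⁴·s⁻⁴.
  kat = mol/s = s⁻¹·mol (catalytic activity).
  Combining: lm²·S²·lx²·Gy²·kat = cd² · (kg⁻²·m⁻⁴·s⁶·A⁴) · (m⁻⁴·cd²) · (m⁴·s⁻⁴) · (s⁻¹·mol) = kg⁻²·m⁻⁴·s·A⁴·mol·cd⁴.
Right side:
  S = kg⁻¹·m⁻²·s³·A².
  So S² = kg⁻²·m⁻⁴·s⁶·A⁴.
  J = kg·m²·s⁻².
  Pa = kg·m⁻¹·s⁻².
  So Pa⁻¹ = kg⁻¹·m·s².
  lx = m⁻²·cd.
  So lx² = m⁻⁴·cd².
  Wb = kg·m²·s⁻²·A⁻¹.
  V = kg·m²·s⁻³·A⁻¹.
  So V⁻¹ = kg⁻¹·m⁻²·s³·A.
  Gy = m²·s⁻².
  So Gy² = m⁴·s⁻⁴.
  kat = s⁻¹·mol.
  lm = cd.
  So lm² = cd².
  Combining: s⁻¹·S²·J·Pa⁻¹·lx²·Wb·V⁻¹·m⁻³·Gy²·kat·lm² = s⁻¹ · (kg⁻²·m⁻⁴·s⁶·A⁴) · (kg·m²·s⁻²) · (kg⁻¹·m·s²) · (m⁻⁴·cd²) · (kg·m²·s⁻²·A⁻¹) · (kg⁻¹·m⁻²·s³·A) · m⁻³ · (m⁴·s⁻⁴) · (s⁻¹·mol) · cd² = kg⁻²·m⁻⁴·s·A⁴·mol·cd⁴.
Both reduce to kg⁻²·m⁻⁴·s·A⁴·mol·cd⁴.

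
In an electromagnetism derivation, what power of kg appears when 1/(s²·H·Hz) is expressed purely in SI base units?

-1

H = Wb/A (inductance = flux per current),
    = kg·m²·s⁻²·A⁻².
So H⁻¹ = kg⁻¹·m⁻²·s²·A².
Hz = 1/s = s⁻¹ (frequency is cycles per second).
So Hz⁻¹ = s.
Combining: s⁻²·H⁻¹·Hz⁻¹ = s⁻² · (kg⁻¹·m⁻²·s²·A²) · s = kg⁻¹·m⁻²·s·A².
The exponent of kg is -1.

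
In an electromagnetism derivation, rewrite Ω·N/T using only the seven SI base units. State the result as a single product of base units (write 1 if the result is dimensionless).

kg·m³·s⁻³·A⁻¹

Ω = kg·m²·s⁻³·A⁻².
N = kg·m·s⁻².
T = kg·s⁻²·A⁻¹.
So T⁻¹ = kg⁻¹·s²·A.
Combining: Ω·N·T⁻¹ = (kg·m²·s⁻³·A⁻²) · (kg·m·s⁻²) · (kg⁻¹·s²·A) = kg·m³·s⁻³·A⁻¹.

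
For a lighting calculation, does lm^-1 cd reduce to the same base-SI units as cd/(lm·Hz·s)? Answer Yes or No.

Yes

Left side:
  lm = cd·sr = cd (luminous flux; sr is dimensionless).
  So lm⁻¹ = cd⁻¹.
  Combining: lm⁻¹·cd = cd⁻¹ · cd = 1.
Right side:
  lm = cd·sr = cd (luminous flux; sr is dimensionless).
  So lm⁻¹ = cd⁻¹.
  Hz = 1/s = s⁻¹ (frequency is cycles per second).
  So Hz⁻¹ = s.
  Combining: lm⁻¹·Hz⁻¹·s⁻¹·cd = cd⁻¹ · s · s⁻¹ · cd = 1.
Both reduce to 1.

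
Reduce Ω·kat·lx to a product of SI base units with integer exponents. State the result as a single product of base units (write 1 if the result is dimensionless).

kg·s⁻⁴·A⁻²·mol·cd

Ω = V/A (resistance = voltage per current),
    = kg·m²·s⁻³·A⁻².
kat = mol/s = s⁻¹·mol (catalytic activity).
lx = lm/m² (illuminance = luminous flux per area),
    = m⁻²·cd.
Combining: Ω·kat·lx = (kg·m²·s⁻³·A⁻²) · (s⁻¹·mol) · (m⁻²·cd) = kg·s⁻⁴·A⁻²·mol·cd.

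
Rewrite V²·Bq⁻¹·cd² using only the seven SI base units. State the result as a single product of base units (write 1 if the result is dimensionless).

V = W/A (potential = power per current),
    = kg·m²·s⁻³·A⁻¹.
So V² = kg²·m⁴·s⁻⁶·A⁻².
Bq = 1/s = s⁻¹ (activity is decays per second).
So Bq⁻¹ = s.
Combining: V²·Bq⁻¹·cd² = (kg²·m⁴·s⁻⁶·A⁻²) · s · cd² = kg²·m⁴·s⁻⁵·A⁻²·cd².

kg²·m⁴·s⁻⁵·A⁻²·cd²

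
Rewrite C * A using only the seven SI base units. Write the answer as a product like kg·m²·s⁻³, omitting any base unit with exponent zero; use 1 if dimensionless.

s·A²

C = s·A.
Combining: C·A = (s·A) · A = s·A².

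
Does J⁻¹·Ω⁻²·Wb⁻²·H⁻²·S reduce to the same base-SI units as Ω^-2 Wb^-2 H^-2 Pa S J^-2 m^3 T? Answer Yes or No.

No

Left side:
  J = N·m (work = force × distance),
      = kg·m²·s⁻².
  So J⁻¹ = kg⁻¹·m⁻²·s².
  Ω = V/A (resistance = voltage per current),
      = kg·m²·s⁻³·A⁻².
  So Ω⁻² = kg⁻²·m⁻⁴·s⁶·A⁴.
  Wb = V·s (flux: a volt is a weber per second),
      = kg·m²·s⁻²·A⁻¹.
  So Wb⁻² = kg⁻²·m⁻⁴·s⁴·A².
  H = Wb/A (inductance = flux per current),
      = kg·m²·s⁻²·A⁻².
  So H⁻² = kg⁻²·m⁻⁴·s⁴·A⁴.
  S = 1/Ω (conductance is reciprocal resistance),
      = kg⁻¹·m⁻²·s³·A².
  Combining: J⁻¹·Ω⁻²·Wb⁻²·H⁻²·S = (kg⁻¹·m⁻²·s²) · (kg⁻²·m⁻⁴·s⁶·A⁴) · (kg⁻²·m⁻⁴·s⁴·A²) · (kg⁻²·m⁻⁴·s⁴·A⁴) · (kg⁻¹·m⁻²·s³·A²) = kg⁻⁸·m⁻¹⁶·s¹⁹·A¹².
Right side:
  Ω = kg·m²·s⁻³·A⁻².
  So Ω⁻² = kg⁻²·m⁻⁴·s⁶·A⁴.
  Wb = kg·m²·s⁻²·A⁻¹.
  So Wb⁻² = kg⁻²·m⁻⁴·s⁴·A².
  H = kg·m²·s⁻²·A⁻².
  So H⁻² = kg⁻²·m⁻⁴·s⁴·A⁴.
  Pa = kg·m⁻¹·s⁻².
  S = kg⁻¹·m⁻²·s³·A².
  J = kg·m²·s⁻².
  So J⁻² = kg⁻²·m⁻⁴·s⁴.
  T = kg·s⁻²·A⁻¹.
  Combining: Ω⁻²·Wb⁻²·H⁻²·Pa·S·J⁻²·m³·T = (kg⁻²·m⁻⁴·s⁶·A⁴) · (kg⁻²·m⁻⁴·s⁴·A²) · (kg⁻²·m⁻⁴·s⁴·A⁴) · (kg·m⁻¹·s⁻²) · (kg⁻¹·m⁻²·s³·A²) · (kg⁻²·m⁻⁴·s⁴) · m³ · (kg·s⁻²·A⁻¹) = kg⁻⁷·m⁻¹⁶·s¹⁷·A¹¹.
Left is kg⁻⁸·m⁻¹⁶·s¹⁹·A¹²; right is kg⁻⁷·m⁻¹⁶·s¹⁷·A¹¹ — different.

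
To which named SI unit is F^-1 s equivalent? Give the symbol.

Ω

F = C/V (capacitance = charge per voltage),
    = A·s/(kg·m²·s⁻³·A⁻¹) (substituting C and V),
    = kg⁻¹·m⁻²·s⁴·A².
So F⁻¹ = kg·m²·s⁻⁴·A⁻².
Combining: F⁻¹·s = (kg·m²·s⁻⁴·A⁻²) · s = kg·m²·s⁻³·A⁻².
kg·m²·s⁻³·A⁻² is the base-SI form of the ohm.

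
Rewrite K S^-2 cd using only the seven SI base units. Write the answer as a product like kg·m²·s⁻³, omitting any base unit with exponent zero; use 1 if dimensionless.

kg²·m⁴·s⁻⁶·A⁻⁴·K·cd

S = kg⁻¹·m⁻²·s³·A².
So S⁻² = kg²·m⁴·s⁻⁶·A⁻⁴.
Combining: K·S⁻²·cd = K · (kg²·m⁴·s⁻⁶·A⁻⁴) · cd = kg²·m⁴·s⁻⁶·A⁻⁴·K·cd.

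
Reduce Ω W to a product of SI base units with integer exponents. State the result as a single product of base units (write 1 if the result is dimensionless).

Ω = V/A (resistance = voltage per current),
    = kg·m²·s⁻³·A⁻².
W = J/s (power = energy per time),
    = kg·m²·s⁻³.
Combining: Ω·W = (kg·m²·s⁻³·A⁻²) · (kg·m²·s⁻³) = kg²·m⁴·s⁻⁶·A⁻².

kg²·m⁴·s⁻⁶·A⁻²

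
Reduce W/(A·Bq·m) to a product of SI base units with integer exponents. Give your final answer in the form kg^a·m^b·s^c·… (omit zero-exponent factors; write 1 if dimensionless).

kg·m·s⁻²·A⁻¹

W = J/s (power = energy per time),
    = kg·m²·s⁻³.
Bq = 1/s = s⁻¹ (activity is decays per second).
So Bq⁻¹ = s.
Combining: A⁻¹·W·Bq⁻¹·m⁻¹ = A⁻¹ · (kg·m²·s⁻³) · s · m⁻¹ = kg·m·s⁻²·A⁻¹.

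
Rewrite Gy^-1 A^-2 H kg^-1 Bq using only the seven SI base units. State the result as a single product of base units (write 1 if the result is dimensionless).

s⁻¹·A⁻⁴

Gy = m²·s⁻².
So Gy⁻¹ = m⁻²·s².
H = kg·m²·s⁻²·A⁻².
Bq = s⁻¹.
Combining: Gy⁻¹·A⁻²·H·kg⁻¹·Bq = (m⁻²·s²) · A⁻² · (kg·m²·s⁻²·A⁻²) · kg⁻¹ · s⁻¹ = s⁻¹·A⁻⁴.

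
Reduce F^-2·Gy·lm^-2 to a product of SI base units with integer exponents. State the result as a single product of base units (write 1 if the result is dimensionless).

F = kg⁻¹·m⁻²·s⁴·A².
So F⁻² = kg²·m⁴·s⁻⁸·A⁻⁴.
Gy = m²·s⁻².
lm = cd.
So lm⁻² = cd⁻².
Combining: F⁻²·Gy·lm⁻² = (kg²·m⁴·s⁻⁸·A⁻⁴) · (m²·s⁻²) · cd⁻² = kg²·m⁶·s⁻¹⁰·A⁻⁴·cd⁻².

kg²·m⁶·s⁻¹⁰·A⁻⁴·cd⁻²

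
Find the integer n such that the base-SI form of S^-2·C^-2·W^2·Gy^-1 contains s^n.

-12

S = kg⁻¹·m⁻²·s³·A².
So S⁻² = kg²·m⁴·s⁻⁶·A⁻⁴.
C = s·A.
So C⁻² = s⁻²·A⁻².
W = kg·m²·s⁻³.
So W² = kg²·m⁴·s⁻⁶.
Gy = m²·s⁻².
So Gy⁻¹ = m⁻²·s².
Combining: S⁻²·C⁻²·W²·Gy⁻¹ = (kg²·m⁴·s⁻⁶·A⁻⁴) · (s⁻²·A⁻²) · (kg²·m⁴·s⁻⁶) · (m⁻²·s²) = kg⁴·m⁶·s⁻¹²·A⁻⁶.
The exponent of s is -12.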